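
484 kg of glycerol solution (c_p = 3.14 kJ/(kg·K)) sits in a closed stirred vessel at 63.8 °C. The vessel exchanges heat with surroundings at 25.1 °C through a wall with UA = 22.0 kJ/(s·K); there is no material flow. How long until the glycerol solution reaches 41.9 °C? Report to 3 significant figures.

57.6 s

Heat balance on the well-mixed liquid: M c_p dT/dt = −UA(T − T_amb).
τ = M c_p/UA = 69.080 s; T_ss = T_amb = 25.100 °C.
T(t) = T_ss + (T₀ − T_ss)e^(−t/τ); set T = 41.9:
t = −τ ln[(T − T_ss)/(T₀ − T_ss)] = −69.080 · ln(0.43411) = 57.645 s.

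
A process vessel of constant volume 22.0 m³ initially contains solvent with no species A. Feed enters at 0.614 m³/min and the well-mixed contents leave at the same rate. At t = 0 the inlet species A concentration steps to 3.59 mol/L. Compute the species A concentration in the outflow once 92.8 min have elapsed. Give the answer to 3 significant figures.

3.32 mol/L

Species balance on the tank: V dC/dt = Q(C_in − C).
Time constant τ = V/Q = 22.0/0.614 = 35.831 min.
Integrating: C(t) = C_in + (C₀ − C_in) e^(−t/τ).
C(92.8) = 3.59 + (0 − 3.59)·e^(−92.8/35.831) = 3.59 + (-3.5900)·0.075023 = 3.3207 mol/L.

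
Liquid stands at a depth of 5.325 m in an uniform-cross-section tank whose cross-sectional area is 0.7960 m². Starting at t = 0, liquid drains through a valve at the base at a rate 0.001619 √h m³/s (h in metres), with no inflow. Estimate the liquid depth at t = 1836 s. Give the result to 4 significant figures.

0.1940 m

A dh/dt = −Q_out = −0.001619 √h.
∫ h^(−1/2) dh = −(0.001619/A) ∫ dt, giving 2√h = 2√h₀ − (0.001619/A) t.
√h = √5.325 − 0.001619·1836/(2·0.7960) = 2.30760 − 1.86714 = 0.440458.
h = 0.440458² = 0.194003 m.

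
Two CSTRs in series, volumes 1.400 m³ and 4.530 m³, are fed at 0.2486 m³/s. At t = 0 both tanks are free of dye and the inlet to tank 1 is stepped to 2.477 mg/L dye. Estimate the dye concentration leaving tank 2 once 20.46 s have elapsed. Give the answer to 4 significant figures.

Time constants: τᵢ = Vᵢ/Q for each well-mixed tank.
τ₁ = 1.400/0.2486 = 5.63154 s; τ₂ = 4.530/0.2486 = 18.2220 s.
Tank 1: C₁ = C_in(1 − e^(−t/τ₁)). Tank 2 (τ₁ ≠ τ₂): C₂ = C_in[1 − (τ₁ e^(−t/τ₁) − τ₂ e^(−t/τ₂))/(τ₁ − τ₂)].
At t = 20.46: e^(−t/τ₁) = 0.0264338, e^(−t/τ₂) = 0.325362.
C₂ = 2.477·[1 − (5.63154·0.0264338 − 18.2220·0.325362)/(-12.5905)] = 2.477·0.540932 = 1.33989 mg/L.

1.340 mg/L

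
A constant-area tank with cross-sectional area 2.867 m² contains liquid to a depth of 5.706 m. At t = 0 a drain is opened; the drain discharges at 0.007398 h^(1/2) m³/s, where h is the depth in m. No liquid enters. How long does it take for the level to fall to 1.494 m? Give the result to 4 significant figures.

904.1 s

A dh/dt = −Q_out = −0.007398 √h.
Separate and integrate: 2(√h − √h₀) = −(0.007398/A) t.
t = 2A(√h₀ − √h)/0.007398 = 2·2.867·(√5.706 − √1.494)/0.007398
  = 5.73400 × (2.38872 − 1.22229) / 0.007398 = 904.070 s.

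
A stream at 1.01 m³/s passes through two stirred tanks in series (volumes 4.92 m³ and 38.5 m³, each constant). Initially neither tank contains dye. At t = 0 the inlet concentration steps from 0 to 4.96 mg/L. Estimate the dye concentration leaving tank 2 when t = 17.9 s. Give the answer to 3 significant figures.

Time constants: τᵢ = Vᵢ/Q for each well-mixed tank.
τ₁ = 4.92/1.01 = 4.8713 s; τ₂ = 38.5/1.01 = 38.119 s.
Solving the cascade with C₁(0)=C₂(0)=0 gives C₂(t) = C_in[1 − (τ₁ e^(−t/τ₁) − τ₂ e^(−t/τ₂))/(τ₁ − τ₂)].
At t = 17.9: e^(−t/τ₁) = 0.025360, e^(−t/τ₂) = 0.62526.
C₂ = 4.96·[1 − (4.8713·0.025360 − 38.119·0.62526)/(-33.248)] = 4.96·0.28684 = 1.4227 mg/L.

1.42 mg/L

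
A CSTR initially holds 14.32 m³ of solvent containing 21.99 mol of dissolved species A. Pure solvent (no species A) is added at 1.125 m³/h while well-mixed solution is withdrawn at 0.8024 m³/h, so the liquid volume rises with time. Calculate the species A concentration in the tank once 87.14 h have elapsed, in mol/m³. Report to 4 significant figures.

Total volume: dV/dt = Q_in − Q_out = 0.322600 m³/h, so V(t) = 14.32 + 0.322600 t and V(87.14) = 42.4314 m³.
Species balance (pure solvent in): dm/dt = −Q_out · m/V(t).
dm/m = −Q_out dt/(V₀ + 0.322600 t); integrating gives ln(m/m₀) = −(Q_out/(Q_in−Q_out)) ln(V/V₀).
m = m₀ (V₀/V)^(Q_out/(Q_in−Q_out)) = 21.99 × (14.32/42.4314)^(2.48729) = 1.47523 mol.
C = m/V = 1.47523/42.4314 = 0.0347675 mol/m³.

0.03477 mol/m³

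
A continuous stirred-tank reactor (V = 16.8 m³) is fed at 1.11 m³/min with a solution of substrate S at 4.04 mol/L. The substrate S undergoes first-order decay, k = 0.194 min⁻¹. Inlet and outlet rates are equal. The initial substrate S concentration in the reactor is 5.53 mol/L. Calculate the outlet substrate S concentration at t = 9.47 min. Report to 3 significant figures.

1.41 mol/L

Species balance: V dC/dt = Q C_in − Q C − k V C.
This is linear with rate a = Q/V + k = 0.26007 min⁻¹.
C_ss = Q C_in/(Q + kV) = 1.0264 mol/L; C(t) = C_ss + (C₀ − C_ss) e^(−a t).
C(9.47) = 1.0264 + (4.5036)·e^(−0.26007·9.47) = 1.0264 + (4.5036)·0.085190 = 1.4100 mol/L.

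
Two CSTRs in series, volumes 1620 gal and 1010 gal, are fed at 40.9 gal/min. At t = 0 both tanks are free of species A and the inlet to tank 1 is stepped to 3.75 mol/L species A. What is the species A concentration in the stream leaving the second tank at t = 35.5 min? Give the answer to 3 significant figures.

Each tank obeys Vᵢ dCᵢ/dt = Q(Cᵢ₋₁ − Cᵢ), so τᵢ = Vᵢ/Q.
τ₁ = 1620/40.9 = 39.609 min; τ₂ = 1010/40.9 = 24.694 min.
Tank 1: C₁ = C_in(1 − e^(−t/τ₁)). Tank 2 (τ₁ ≠ τ₂): C₂ = C_in[1 − (τ₁ e^(−t/τ₁) − τ₂ e^(−t/τ₂))/(τ₁ − τ₂)].
At t = 35.5: e^(−t/τ₁) = 0.40809, e^(−t/τ₂) = 0.23750.
C₂ = 3.75·[1 − (39.609·0.40809 − 24.694·0.23750)/(14.914)] = 3.75·0.30946 = 1.1605 mol/L.

1.16 mol/L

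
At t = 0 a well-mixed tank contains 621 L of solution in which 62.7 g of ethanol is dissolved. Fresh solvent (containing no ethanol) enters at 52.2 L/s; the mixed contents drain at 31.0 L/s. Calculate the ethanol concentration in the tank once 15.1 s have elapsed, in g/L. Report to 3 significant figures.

Total volume: dV/dt = Q_in − Q_out = 21.200 L/s, so V(t) = 621 + 21.200 t and V(15.1) = 941.12 L.
Solute balance: dm/dt = 0 − Q_out C = −Q_out m/V(t).
dm/m = −Q_out dt/(V₀ + 21.200 t); integrating gives ln(m/m₀) = −(Q_out/(Q_in−Q_out)) ln(V/V₀).
m = m₀ (V₀/V)^(Q_out/(Q_in−Q_out)) = 62.7 × (621/941.12)^(1.4623) = 34.139 g.
C = m/V = 34.139/941.12 = 0.036275 g/L.

0.0363 g/L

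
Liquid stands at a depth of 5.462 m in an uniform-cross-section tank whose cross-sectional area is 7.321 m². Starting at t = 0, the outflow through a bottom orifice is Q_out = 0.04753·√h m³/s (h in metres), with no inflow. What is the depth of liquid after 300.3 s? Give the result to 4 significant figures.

1.856 m

A dh/dt = −Q_out = −0.04753 √h.
This is separable: 2 d(√h)/dt = −0.04753/A, so √h = √h₀ − (0.04753/(2A)) t.
√h = √5.462 − 0.04753·300.3/(2·7.321) = 2.33709 − 0.974816 = 1.36228.
h = 1.36228² = 1.85580 m.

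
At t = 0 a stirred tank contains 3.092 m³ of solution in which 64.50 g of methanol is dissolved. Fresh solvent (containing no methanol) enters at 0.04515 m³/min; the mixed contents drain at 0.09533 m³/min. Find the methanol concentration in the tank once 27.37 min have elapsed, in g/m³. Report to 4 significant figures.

Let m(t) be the amount of methanol. Volume: V(t) = V₀ + (Q_in − Q_out) t = 3.092 − 0.0501800 t; V(27.37) = 1.71857 m³.
Solute balance: dm/dt = 0 − Q_out C = −Q_out m/V(t).
Separate: dm/m = −Q_out dt/V(t) ⇒ ln(m/m₀) = −(Q_out/(Q_in−Q_out)) ln(V/V₀).
m = m₀ (V₀/V)^(Q_out/(Q_in−Q_out)) = 64.50 × (3.092/1.71857)^(-1.89976) = 21.1342 g.
C = m/V = 21.1342/1.71857 = 12.2975 g/m³.

12.30 g/m³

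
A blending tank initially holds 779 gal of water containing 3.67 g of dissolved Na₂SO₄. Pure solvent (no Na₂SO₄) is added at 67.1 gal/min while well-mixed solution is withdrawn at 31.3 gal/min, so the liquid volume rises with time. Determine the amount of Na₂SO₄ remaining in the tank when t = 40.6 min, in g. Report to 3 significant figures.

Let m(t) be the amount of Na₂SO₄. Volume: V(t) = V₀ + (Q_in − Q_out) t = 779 + 35.800 t; V(40.6) = 2232.5 gal.
No Na₂SO₄ enters, so dm/dt = −Q_out · (m/V).
dm/m = −Q_out dt/(V₀ + 35.800 t); integrating gives ln(m/m₀) = −(Q_out/(Q_in−Q_out)) ln(V/V₀).
m = m₀ (V₀/V)^(Q_out/(Q_in−Q_out)) = 3.67 × (779/2232.5)^(0.87430) = 1.4618 g.

1.46 g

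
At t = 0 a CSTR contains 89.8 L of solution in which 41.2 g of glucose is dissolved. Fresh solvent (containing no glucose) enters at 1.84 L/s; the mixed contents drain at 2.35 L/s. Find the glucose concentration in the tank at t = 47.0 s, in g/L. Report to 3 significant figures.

Let m(t) be the amount of glucose. Volume: V(t) = V₀ + (Q_in − Q_out) t = 89.8 − 0.51000 t; V(47.0) = 65.830 L.
Species balance (pure solvent in): dm/dt = −Q_out · m/V(t).
Separate: dm/m = −Q_out dt/V(t) ⇒ ln(m/m₀) = −(Q_out/(Q_in−Q_out)) ln(V/V₀).
m = m₀ (V₀/V)^(Q_out/(Q_in−Q_out)) = 41.2 × (89.8/65.830)^(-4.6078) = 9.8519 g.
C = m/V = 9.8519/65.830 = 0.14966 g/L.

0.150 g/L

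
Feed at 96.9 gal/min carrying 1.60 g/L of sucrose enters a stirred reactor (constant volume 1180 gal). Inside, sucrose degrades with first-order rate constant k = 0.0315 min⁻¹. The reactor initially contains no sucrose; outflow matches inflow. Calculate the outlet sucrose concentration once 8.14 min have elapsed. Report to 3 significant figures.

0.698 g/L

Species balance: V dC/dt = Q C_in − Q C − k V C.
This is linear with rate a = Q/V + k = 0.11362 min⁻¹.
C_ss = Q C_in/(Q + kV) = 1.1564 g/L; C(t) = C_ss + (C₀ − C_ss) e^(−a t).
C(8.14) = 1.1564 + (-1.1564)·e^(−0.11362·8.14) = 1.1564 + (-1.1564)·0.39659 = 0.69779 g/L.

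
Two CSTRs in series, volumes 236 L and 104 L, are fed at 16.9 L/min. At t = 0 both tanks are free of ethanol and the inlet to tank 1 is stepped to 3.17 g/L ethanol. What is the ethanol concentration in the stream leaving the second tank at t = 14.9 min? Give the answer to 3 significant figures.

1.44 g/L

Time constants: τᵢ = Vᵢ/Q for each well-mixed tank.
τ₁ = 236/16.9 = 13.964 min; τ₂ = 104/16.9 = 6.1538 min.
Tank 1: C₁ = C_in(1 − e^(−t/τ₁)). Tank 2 (τ₁ ≠ τ₂): C₂ = C_in[1 − (τ₁ e^(−t/τ₁) − τ₂ e^(−t/τ₂))/(τ₁ − τ₂)].
At t = 14.9: e^(−t/τ₁) = 0.34404, e^(−t/τ₂) = 0.088811.
C₂ = 3.17·[1 − (13.964·0.34404 − 6.1538·0.088811)/(7.8107)] = 3.17·0.45487 = 1.4419 g/L.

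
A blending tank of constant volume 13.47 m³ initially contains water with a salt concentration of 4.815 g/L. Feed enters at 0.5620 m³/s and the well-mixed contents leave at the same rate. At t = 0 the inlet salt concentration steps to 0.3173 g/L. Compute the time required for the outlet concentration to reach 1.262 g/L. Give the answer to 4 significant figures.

37.40 s

Species balance: V dC/dt = Q(C_in − C) ⇒ τ = V/Q = 23.9680 s.
C(t) = C_in + (C₀ − C_in) e^(−t/τ). Set C = 1.262 and solve for t:
e^(−t/τ) = (C − C_in)/(C₀ − C_in) = (1.262 − 0.3173)/(4.815 − 0.3173) = 0.210041
t = −τ ln(…) = 23.9680 × 1.56045 = 37.4009 s.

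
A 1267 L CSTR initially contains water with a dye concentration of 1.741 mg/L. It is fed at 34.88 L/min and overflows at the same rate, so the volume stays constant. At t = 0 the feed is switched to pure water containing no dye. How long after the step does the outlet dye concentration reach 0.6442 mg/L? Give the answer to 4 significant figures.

Species balance: V dC/dt = Q(C_in − C) ⇒ τ = V/Q = 36.3245 min.
C(t) = C_in + (C₀ − C_in) e^(−t/τ). Set C = 0.6442 and solve for t:
e^(−t/τ) = (C − C_in)/(C₀ − C_in) = (0.6442 − 0)/(1.741 − 0) = 0.370017
t = −τ ln(…) = 36.3245 × 0.994206 = 36.1141 min.

36.11 min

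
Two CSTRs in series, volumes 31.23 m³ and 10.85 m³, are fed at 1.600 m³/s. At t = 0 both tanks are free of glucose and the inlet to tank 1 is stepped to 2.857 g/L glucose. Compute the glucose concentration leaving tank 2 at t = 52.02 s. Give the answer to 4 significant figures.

Species balance on tank i: dCᵢ/dt = (Cᵢ₋₁ − Cᵢ)/τᵢ with τᵢ = Vᵢ/Q.
τ₁ = 31.23/1.600 = 19.5188 s; τ₂ = 10.85/1.600 = 6.78125 s.
Solving the cascade with C₁(0)=C₂(0)=0 gives C₂(t) = C_in[1 − (τ₁ e^(−t/τ₁) − τ₂ e^(−t/τ₂))/(τ₁ − τ₂)].
At t = 52.02: e^(−t/τ₁) = 0.0695903, e^(−t/τ₂) = 0.000466081.
C₂ = 2.857·[1 − (19.5188·0.0695903 − 6.78125·0.000466081)/(12.7375)] = 2.857·0.893609 = 2.55304 g/L.

2.553 g/L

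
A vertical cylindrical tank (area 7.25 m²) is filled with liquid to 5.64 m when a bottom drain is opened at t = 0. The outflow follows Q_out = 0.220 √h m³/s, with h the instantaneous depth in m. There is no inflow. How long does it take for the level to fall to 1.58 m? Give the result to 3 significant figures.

A dh/dt = −Q_out = −0.220 √h.
This is separable: 2 d(√h)/dt = −0.220/A, so √h = √h₀ − (0.220/(2A)) t.
t = 2A(√h₀ − √h)/0.220 = 2·7.25·(√5.64 − √1.58)/0.220
  = 14.500 × (2.3749 − 1.2570) / 0.220 = 73.679 s.

73.7 s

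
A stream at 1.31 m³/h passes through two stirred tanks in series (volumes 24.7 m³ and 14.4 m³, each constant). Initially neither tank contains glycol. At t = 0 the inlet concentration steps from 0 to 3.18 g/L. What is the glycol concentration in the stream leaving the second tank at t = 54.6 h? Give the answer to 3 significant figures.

Species balance on tank i: dCᵢ/dt = (Cᵢ₋₁ − Cᵢ)/τᵢ with τᵢ = Vᵢ/Q.
τ₁ = 24.7/1.31 = 18.855 h; τ₂ = 14.4/1.31 = 10.992 h.
Solving the cascade with C₁(0)=C₂(0)=0 gives C₂(t) = C_in[1 − (τ₁ e^(−t/τ₁) − τ₂ e^(−t/τ₂))/(τ₁ − τ₂)].
At t = 54.6: e^(−t/τ₁) = 0.055255, e^(−t/τ₂) = 0.0069634.
C₂ = 3.18·[1 − (18.855·0.055255 − 10.992·0.0069634)/(7.8626)] = 3.18·0.87723 = 2.7896 g/L.

2.79 g/L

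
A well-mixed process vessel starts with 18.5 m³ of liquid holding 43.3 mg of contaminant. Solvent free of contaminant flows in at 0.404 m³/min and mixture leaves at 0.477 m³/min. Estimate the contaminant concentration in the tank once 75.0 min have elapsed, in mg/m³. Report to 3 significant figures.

0.336 mg/m³

Total volume: dV/dt = Q_in − Q_out = -0.073000 m³/min, so V(t) = 18.5 − 0.073000 t and V(75.0) = 13.025 m³.
No contaminant enters, so dm/dt = −Q_out · (m/V).
Separate: dm/m = −Q_out dt/V(t) ⇒ ln(m/m₀) = −(Q_out/(Q_in−Q_out)) ln(V/V₀).
m = m₀ (V₀/V)^(Q_out/(Q_in−Q_out)) = 43.3 × (18.5/13.025)^(-6.5342) = 4.3723 mg.
C = m/V = 4.3723/13.025 = 0.33568 mg/m³.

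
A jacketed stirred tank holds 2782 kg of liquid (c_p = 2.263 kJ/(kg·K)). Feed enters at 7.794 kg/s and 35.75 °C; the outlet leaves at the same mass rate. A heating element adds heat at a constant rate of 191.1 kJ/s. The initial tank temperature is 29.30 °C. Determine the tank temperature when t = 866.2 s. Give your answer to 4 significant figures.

45.06 °C

First-law balance (no shaft work): M c_p dT/dt = ṁ c_p (T_in − T) + 191.1.
Rearrange: dT/dt = (T_ss − T)/τ with τ = M/ṁ = 356.941 s and T_ss = T_in + Q̇/(ṁ c_p) = 46.5847 °C.
Integrating: T(t) = T_ss + (T₀ − T_ss) e^(−t/τ).
T(866.2) = 46.5847 + (-17.2847)·e^(−866.2/356.941) = 46.5847 + (-17.2847)·0.0883252 = 45.0580 °C.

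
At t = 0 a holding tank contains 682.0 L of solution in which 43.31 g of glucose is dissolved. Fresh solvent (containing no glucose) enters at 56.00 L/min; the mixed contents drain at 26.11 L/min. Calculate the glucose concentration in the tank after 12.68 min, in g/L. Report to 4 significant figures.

0.02775 g/L

Let m(t) be the amount of glucose. Volume: V(t) = V₀ + (Q_in − Q_out) t = 682.0 + 29.8900 t; V(12.68) = 1061.01 L.
Species balance (pure solvent in): dm/dt = −Q_out · m/V(t).
Separate: dm/m = −Q_out dt/V(t) ⇒ ln(m/m₀) = −(Q_out/(Q_in−Q_out)) ln(V/V₀).
m = m₀ (V₀/V)^(Q_out/(Q_in−Q_out)) = 43.31 × (682.0/1061.01)^(0.873536) = 29.4393 g.
C = m/V = 29.4393/1061.01 = 0.0277466 g/L.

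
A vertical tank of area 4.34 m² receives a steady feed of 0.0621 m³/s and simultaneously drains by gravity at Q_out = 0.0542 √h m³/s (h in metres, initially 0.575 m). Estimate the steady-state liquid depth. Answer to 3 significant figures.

1.31 m

Accumulation of liquid (constant cross-section A): A dh/dt = Q_in − 0.0542 √h. At steady state dh/dt = 0:
Q_in = 0.0542 √h_ss ⇒ √h_ss = 0.0621/0.0542 = 1.1458.
h_ss = 1.1458² = 1.3128 m. (Since h₀ = 0.575 m < h_ss, the level will rise toward this value.)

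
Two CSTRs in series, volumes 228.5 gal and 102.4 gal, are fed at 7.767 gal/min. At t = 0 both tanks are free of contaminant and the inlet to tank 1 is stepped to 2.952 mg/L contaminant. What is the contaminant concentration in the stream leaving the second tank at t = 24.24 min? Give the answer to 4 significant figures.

Time constants: τᵢ = Vᵢ/Q for each well-mixed tank.
τ₁ = 228.5/7.767 = 29.4193 min; τ₂ = 102.4/7.767 = 13.1840 min.
Tank 1: C₁ = C_in(1 − e^(−t/τ₁)). Tank 2 (τ₁ ≠ τ₂): C₂ = C_in[1 − (τ₁ e^(−t/τ₁) − τ₂ e^(−t/τ₂))/(τ₁ − τ₂)].
At t = 24.24: e^(−t/τ₁) = 0.438696, e^(−t/τ₂) = 0.159041.
C₂ = 2.952·[1 − (29.4193·0.438696 − 13.1840·0.159041)/(16.2354)] = 2.952·0.334208 = 0.986583 mg/L.

0.9866 mg/L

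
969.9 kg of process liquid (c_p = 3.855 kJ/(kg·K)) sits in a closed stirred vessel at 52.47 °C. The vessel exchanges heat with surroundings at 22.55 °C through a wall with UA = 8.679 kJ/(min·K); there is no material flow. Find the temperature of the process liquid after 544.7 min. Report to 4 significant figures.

31.00 °C

Energy balance: M c_p dT/dt = −UA(T − T_amb).
dT/dt = (T_ss − T)/τ with T_ss = T_amb = 22.5500 °C, τ = M c_p/UA = 969.9·3.855/8.679 = 430.806 min.
Solution: T(t) = T_ss + (T₀ − T_ss) e^(−t/τ).
T(544.7) = 22.5500 + (29.9200)·0.282416 = 30.9999 °C.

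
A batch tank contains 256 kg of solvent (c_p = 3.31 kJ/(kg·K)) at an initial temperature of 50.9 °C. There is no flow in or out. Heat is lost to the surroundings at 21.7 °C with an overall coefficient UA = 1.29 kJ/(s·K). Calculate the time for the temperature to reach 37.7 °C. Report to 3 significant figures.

Lumped-capacitance energy balance: M c_p dT/dt = UA(T_amb − T).
τ = M c_p/UA = 656.87 s; T_ss = T_amb = 21.700 °C.
T(t) = T_ss + (T₀ − T_ss)e^(−t/τ); set T = 37.7:
t = −τ ln[(T − T_ss)/(T₀ − T_ss)] = −656.87 · ln(0.54795) = 395.16 s.

395 s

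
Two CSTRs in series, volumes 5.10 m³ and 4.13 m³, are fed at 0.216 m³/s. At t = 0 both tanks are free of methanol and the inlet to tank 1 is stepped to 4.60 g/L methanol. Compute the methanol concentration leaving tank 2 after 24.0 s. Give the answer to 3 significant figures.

Species balance on tank i: dCᵢ/dt = (Cᵢ₋₁ − Cᵢ)/τᵢ with τᵢ = Vᵢ/Q.
τ₁ = 5.10/0.216 = 23.611 s; τ₂ = 4.13/0.216 = 19.120 s.
Tank 1: C₁ = C_in(1 − e^(−t/τ₁)). Tank 2 (τ₁ ≠ τ₂): C₂ = C_in[1 − (τ₁ e^(−t/τ₁) − τ₂ e^(−t/τ₂))/(τ₁ − τ₂)].
At t = 24.0: e^(−t/τ₁) = 0.36187, e^(−t/τ₂) = 0.28502.
C₂ = 4.60·[1 − (23.611·0.36187 − 19.120·0.28502)/(4.4907)] = 4.60·0.31091 = 1.4302 g/L.

1.43 g/L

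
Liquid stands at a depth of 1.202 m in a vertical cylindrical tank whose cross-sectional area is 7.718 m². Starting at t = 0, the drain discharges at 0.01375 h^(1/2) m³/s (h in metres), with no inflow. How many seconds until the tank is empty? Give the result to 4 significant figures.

1231 s

A dh/dt = −Q_out = −0.01375 √h.
∫ h^(−1/2) dh = −(0.01375/A) ∫ dt, giving 2√h = 2√h₀ − (0.01375/A) t.
Set h = 0: 2√h₀ = (0.01375/A) t_empty ⇒ t_empty = 2A√h₀/0.01375.
t_empty = 2·7.718·√1.202/0.01375 = 15.4360·1.09636/0.01375 = 1230.79 s.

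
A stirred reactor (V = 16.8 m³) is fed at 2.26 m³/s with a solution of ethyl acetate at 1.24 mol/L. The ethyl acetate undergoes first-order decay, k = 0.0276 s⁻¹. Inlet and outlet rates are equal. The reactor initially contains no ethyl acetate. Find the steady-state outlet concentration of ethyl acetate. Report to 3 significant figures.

1.03 mol/L

Accumulation = in − out − consumed: V dC/dt = Q C_in − Q C − k V C.
At steady state: 0 = Q C_in − (Q + kV) C_ss, so C_ss = Q C_in/(Q + kV).
C_ss = 2.26·1.24/(2.26 + 0.0276·16.8) = 2.8024/2.7237 = 1.0289 mol/L.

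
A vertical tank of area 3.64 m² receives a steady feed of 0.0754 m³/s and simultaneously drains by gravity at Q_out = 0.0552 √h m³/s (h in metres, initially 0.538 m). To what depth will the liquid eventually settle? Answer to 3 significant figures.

Unsteady balance on liquid volume: A dh/dt = Q_in − 0.0552 √h. At steady state dh/dt = 0:
Q_in = 0.0552 √h_ss ⇒ √h_ss = 0.0754/0.0552 = 1.3659.
h_ss = 1.3659² = 1.8658 m. (Since h₀ = 0.538 m < h_ss, the level will rise toward this value.)

1.87 m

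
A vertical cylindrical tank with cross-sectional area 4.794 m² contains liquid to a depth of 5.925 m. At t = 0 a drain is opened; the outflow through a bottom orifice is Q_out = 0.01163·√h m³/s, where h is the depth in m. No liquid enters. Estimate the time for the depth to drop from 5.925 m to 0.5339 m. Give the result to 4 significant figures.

1404 s

With no inflow, A dh/dt = −0.01163 √h.
Separate and integrate: 2(√h − √h₀) = −(0.01163/A) t.
t = 2A(√h₀ − √h)/0.01163 = 2·4.794·(√5.925 − √0.5339)/0.01163
  = 9.58800 × (2.43413 − 0.730685) / 0.01163 = 1404.36 s.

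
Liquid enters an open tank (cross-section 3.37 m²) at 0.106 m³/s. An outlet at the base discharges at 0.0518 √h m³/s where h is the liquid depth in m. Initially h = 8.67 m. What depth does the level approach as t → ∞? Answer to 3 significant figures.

A dh/dt = Q_in − 0.0518 √h. Steady state requires inflow = outflow:
Q_in = 0.0518 √h_ss ⇒ √h_ss = 0.106/0.0518 = 2.0463.
h_ss = 2.0463² = 4.1875 m. (Since h₀ = 8.67 m > h_ss, the level will fall toward this value.)

4.19 m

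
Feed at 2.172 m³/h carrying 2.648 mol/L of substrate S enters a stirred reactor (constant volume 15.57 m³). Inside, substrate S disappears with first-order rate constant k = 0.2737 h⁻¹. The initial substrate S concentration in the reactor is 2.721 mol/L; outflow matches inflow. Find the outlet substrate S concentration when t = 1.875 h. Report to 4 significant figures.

1.736 mol/L

Accumulation = in − out − consumed: V dC/dt = Q C_in − Q C − k V C.
This is linear with rate a = Q/V + k = 0.413199 h⁻¹.
C_ss = Q C_in/(Q + kV) = 0.893984 mol/L; C(t) = C_ss + (C₀ − C_ss) e^(−a t).
C(1.875) = 0.893984 + (1.82702)·e^(−0.413199·1.875) = 0.893984 + (1.82702)·0.460820 = 1.73591 mol/L.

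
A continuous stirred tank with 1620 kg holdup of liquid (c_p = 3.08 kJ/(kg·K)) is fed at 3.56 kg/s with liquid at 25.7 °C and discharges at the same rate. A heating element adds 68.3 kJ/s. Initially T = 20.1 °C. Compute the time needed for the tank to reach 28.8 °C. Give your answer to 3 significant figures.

M c_p dT/dt = ṁ c_p (T_in − T) + Q̇.
τ = M/ṁ = 455.06 s; T_ss = T_in + Q̇/(ṁ c_p) = 31.929 °C.
T(t) = T_ss + (T₀ − T_ss) e^(−t/τ). Set T = 28.8:
e^(−t/τ) = (28.8 − 31.929)/(20.1 − 31.929) = 0.26452
t = −455.06 · ln(0.26452) = 605.15 s.

605 s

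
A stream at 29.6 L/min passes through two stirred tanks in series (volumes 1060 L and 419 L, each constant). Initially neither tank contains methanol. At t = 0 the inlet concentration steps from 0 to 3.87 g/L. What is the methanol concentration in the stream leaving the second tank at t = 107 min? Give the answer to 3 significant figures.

3.55 g/L

Species balance on tank i: dCᵢ/dt = (Cᵢ₋₁ − Cᵢ)/τᵢ with τᵢ = Vᵢ/Q.
τ₁ = 1060/29.6 = 35.811 min; τ₂ = 419/29.6 = 14.155 min.
Solving the cascade with C₁(0)=C₂(0)=0 gives C₂(t) = C_in[1 − (τ₁ e^(−t/τ₁) − τ₂ e^(−t/τ₂))/(τ₁ − τ₂)].
At t = 107: e^(−t/τ₁) = 0.050392, e^(−t/τ₂) = 0.00052142.
C₂ = 3.87·[1 − (35.811·0.050392 − 14.155·0.00052142)/(21.655)] = 3.87·0.91701 = 3.5488 g/L.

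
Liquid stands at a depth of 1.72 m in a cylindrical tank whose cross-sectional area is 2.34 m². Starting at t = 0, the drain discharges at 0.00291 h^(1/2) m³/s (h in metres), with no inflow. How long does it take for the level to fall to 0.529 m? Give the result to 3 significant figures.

A dh/dt = −Q_out = −0.00291 √h.
∫ h^(−1/2) dh = −(0.00291/A) ∫ dt, giving 2√h = 2√h₀ − (0.00291/A) t.
t = 2A(√h₀ − √h)/0.00291 = 2·2.34·(√1.72 − √0.529)/0.00291
  = 4.6800 × (1.3115 − 0.72732) / 0.00291 = 939.48 s.

939 s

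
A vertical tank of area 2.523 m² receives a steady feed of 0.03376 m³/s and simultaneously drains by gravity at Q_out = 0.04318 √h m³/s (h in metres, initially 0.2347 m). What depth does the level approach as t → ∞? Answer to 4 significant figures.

0.6113 m

A dh/dt = Q_in − 0.04318 √h. Steady state requires inflow = outflow:
Q_in = 0.04318 √h_ss ⇒ √h_ss = 0.03376/0.04318 = 0.781843.
h_ss = 0.781843² = 0.611279 m. (Since h₀ = 0.2347 m < h_ss, the level will rise toward this value.)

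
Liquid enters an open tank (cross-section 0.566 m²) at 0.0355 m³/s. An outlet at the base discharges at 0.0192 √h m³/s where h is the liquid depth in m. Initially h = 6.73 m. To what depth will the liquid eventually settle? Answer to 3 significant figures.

3.42 m

Level balance: A dh/dt = 0.0355 − 0.0192 √h. Setting dh/dt = 0:
Q_in = 0.0192 √h_ss ⇒ √h_ss = 0.0355/0.0192 = 1.8490.
h_ss = 1.8490² = 3.4186 m. (Since h₀ = 6.73 m > h_ss, the level will fall toward this value.)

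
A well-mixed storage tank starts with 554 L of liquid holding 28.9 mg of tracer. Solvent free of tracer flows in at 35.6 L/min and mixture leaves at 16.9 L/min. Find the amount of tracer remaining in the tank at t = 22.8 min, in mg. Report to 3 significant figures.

17.3 mg

Total volume: dV/dt = Q_in − Q_out = 18.700 L/min, so V(t) = 554 + 18.700 t and V(22.8) = 980.36 L.
Solute balance: dm/dt = 0 − Q_out C = −Q_out m/V(t).
dm/m = −Q_out dt/(V₀ + 18.700 t); integrating gives ln(m/m₀) = −(Q_out/(Q_in−Q_out)) ln(V/V₀).
m = m₀ (V₀/V)^(Q_out/(Q_in−Q_out)) = 28.9 × (554/980.36)^(0.90374) = 17.254 mg.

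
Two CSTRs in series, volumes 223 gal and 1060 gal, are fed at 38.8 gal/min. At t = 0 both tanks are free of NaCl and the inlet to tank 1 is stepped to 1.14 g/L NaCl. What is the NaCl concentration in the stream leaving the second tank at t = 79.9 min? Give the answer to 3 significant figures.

Species balance on tank i: dCᵢ/dt = (Cᵢ₋₁ − Cᵢ)/τᵢ with τᵢ = Vᵢ/Q.
τ₁ = 223/38.8 = 5.7474 min; τ₂ = 1060/38.8 = 27.320 min.
Tank 1: C₁ = C_in(1 − e^(−t/τ₁)). Tank 2 (τ₁ ≠ τ₂): C₂ = C_in[1 − (τ₁ e^(−t/τ₁) − τ₂ e^(−t/τ₂))/(τ₁ − τ₂)].
At t = 79.9: e^(−t/τ₁) = 9.1725e-07, e^(−t/τ₂) = 0.053684.
C₂ = 1.14·[1 − (5.7474·9.1725e-07 − 27.320·0.053684)/(-21.572)] = 1.14·0.93201 = 1.0625 g/L.

1.06 g/L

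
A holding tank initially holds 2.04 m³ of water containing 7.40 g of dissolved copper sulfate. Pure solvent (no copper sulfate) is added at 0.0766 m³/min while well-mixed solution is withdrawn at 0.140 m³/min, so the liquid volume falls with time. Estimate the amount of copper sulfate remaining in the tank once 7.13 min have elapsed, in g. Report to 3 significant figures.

4.26 g

Let m(t) be the amount of copper sulfate. Volume: V(t) = V₀ + (Q_in − Q_out) t = 2.04 − 0.063400 t; V(7.13) = 1.5880 m³.
Solute balance: dm/dt = 0 − Q_out C = −Q_out m/V(t).
Separate: dm/m = −Q_out dt/V(t) ⇒ ln(m/m₀) = −(Q_out/(Q_in−Q_out)) ln(V/V₀).
m = m₀ (V₀/V)^(Q_out/(Q_in−Q_out)) = 7.40 × (2.04/1.5880)^(-2.2082) = 4.2560 g.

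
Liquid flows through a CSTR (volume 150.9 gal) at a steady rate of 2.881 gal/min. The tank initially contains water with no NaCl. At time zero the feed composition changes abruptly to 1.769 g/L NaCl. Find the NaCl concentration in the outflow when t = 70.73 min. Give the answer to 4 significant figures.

1.311 g/L

Unsteady species balance (constant V, well mixed): V dC/dt = Q(C_in − C).
Rewrite as dC/dt + C/τ = C_in/τ, τ = V/Q = 52.3776 min.
Solution: C(t) = C_in + (C₀ − C_in) e^(−t/τ).
C(70.73) = 1.769 + (0 − 1.769)·e^(−70.73/52.3776) = 1.769 + (-1.76900)·0.259140 = 1.31058 g/L.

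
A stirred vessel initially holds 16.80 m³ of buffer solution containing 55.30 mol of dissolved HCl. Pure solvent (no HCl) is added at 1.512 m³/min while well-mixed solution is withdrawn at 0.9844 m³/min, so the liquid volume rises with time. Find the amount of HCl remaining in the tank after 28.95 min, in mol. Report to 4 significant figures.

16.55 mol

Let m(t) be the amount of HCl. Volume: V(t) = V₀ + (Q_in − Q_out) t = 16.80 + 0.527600 t; V(28.95) = 32.0740 m³.
No HCl enters, so dm/dt = −Q_out · (m/V).
dm/m = −Q_out dt/(V₀ + 0.527600 t); integrating gives ln(m/m₀) = −(Q_out/(Q_in−Q_out)) ln(V/V₀).
m = m₀ (V₀/V)^(Q_out/(Q_in−Q_out)) = 55.30 × (16.80/32.0740)^(1.86581) = 16.5472 mol.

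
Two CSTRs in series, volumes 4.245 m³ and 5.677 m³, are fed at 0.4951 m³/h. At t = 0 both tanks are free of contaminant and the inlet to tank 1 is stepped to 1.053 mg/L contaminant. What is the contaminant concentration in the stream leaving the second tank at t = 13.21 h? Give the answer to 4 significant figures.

0.4026 mg/L

Species balance on tank i: dCᵢ/dt = (Cᵢ₋₁ − Cᵢ)/τᵢ with τᵢ = Vᵢ/Q.
τ₁ = 4.245/0.4951 = 8.57403 h; τ₂ = 5.677/0.4951 = 11.4664 h.
Tank 1: C₁ = C_in(1 − e^(−t/τ₁)). Tank 2 (τ₁ ≠ τ₂): C₂ = C_in[1 − (τ₁ e^(−t/τ₁) − τ₂ e^(−t/τ₂))/(τ₁ − τ₂)].
At t = 13.21: e^(−t/τ₁) = 0.214231, e^(−t/τ₂) = 0.315984.
C₂ = 1.053·[1 − (8.57403·0.214231 − 11.4664·0.315984)/(-2.89234)] = 1.053·0.382382 = 0.402649 mg/L.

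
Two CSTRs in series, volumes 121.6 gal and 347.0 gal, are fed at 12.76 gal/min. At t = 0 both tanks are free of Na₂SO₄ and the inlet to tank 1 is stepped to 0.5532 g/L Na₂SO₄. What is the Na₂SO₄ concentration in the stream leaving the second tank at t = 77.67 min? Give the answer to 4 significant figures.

0.5043 g/L

Species balance on tank i: dCᵢ/dt = (Cᵢ₋₁ − Cᵢ)/τᵢ with τᵢ = Vᵢ/Q.
τ₁ = 121.6/12.76 = 9.52978 min; τ₂ = 347.0/12.76 = 27.1944 min.
Tank 1: C₁ = C_in(1 − e^(−t/τ₁)). Tank 2 (τ₁ ≠ τ₂): C₂ = C_in[1 − (τ₁ e^(−t/τ₁) − τ₂ e^(−t/τ₂))/(τ₁ − τ₂)].
At t = 77.67: e^(−t/τ₁) = 0.000288666, e^(−t/τ₂) = 0.0574921.
C₂ = 0.5532·[1 − (9.52978·0.000288666 − 27.1944·0.0574921)/(-17.6646)] = 0.5532·0.911647 = 0.504323 g/L.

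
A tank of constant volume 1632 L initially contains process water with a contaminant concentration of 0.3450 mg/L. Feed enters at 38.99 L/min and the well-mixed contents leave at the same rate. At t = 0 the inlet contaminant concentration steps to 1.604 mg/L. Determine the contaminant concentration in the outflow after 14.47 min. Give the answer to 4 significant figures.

0.7130 mg/L

Transient balance on the dissolved component: V dC/dt = Q(C_in − C).
So dC/dt = (C_in − C)/τ with τ = V/Q = 1632/38.99 = 41.8569 min.
This is linear first-order; C(t) = C_in + (C₀ − C_in) e^(−t/τ).
C(14.47) = 1.604 + (0.3450 − 1.604)·e^(−14.47/41.8569) = 1.604 + (-1.25900)·0.707724 = 0.712976 mg/L.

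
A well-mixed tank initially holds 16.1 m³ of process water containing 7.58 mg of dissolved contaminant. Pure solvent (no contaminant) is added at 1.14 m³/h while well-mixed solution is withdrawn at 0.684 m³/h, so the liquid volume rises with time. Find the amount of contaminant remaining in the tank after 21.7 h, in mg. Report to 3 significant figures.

Let m(t) be the amount of contaminant. Volume: V(t) = V₀ + (Q_in − Q_out) t = 16.1 + 0.45600 t; V(21.7) = 25.995 m³.
Solute balance: dm/dt = 0 − Q_out C = −Q_out m/V(t).
dm/m = −Q_out dt/(V₀ + 0.45600 t); integrating gives ln(m/m₀) = −(Q_out/(Q_in−Q_out)) ln(V/V₀).
m = m₀ (V₀/V)^(Q_out/(Q_in−Q_out)) = 7.58 × (16.1/25.995)^(1.5000) = 3.6946 mg.

3.69 mg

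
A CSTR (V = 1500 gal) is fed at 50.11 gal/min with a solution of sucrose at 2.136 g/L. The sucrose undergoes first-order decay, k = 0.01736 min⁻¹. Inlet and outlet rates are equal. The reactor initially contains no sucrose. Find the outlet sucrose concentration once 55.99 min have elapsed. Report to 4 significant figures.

1.324 g/L

Species balance: V dC/dt = Q C_in − Q C − k V C.
This is linear with rate a = Q/V + k = 0.0507667 min⁻¹.
C_ss = Q C_in/(Q + kV) = 1.40558 g/L; C(t) = C_ss + (C₀ − C_ss) e^(−a t).
C(55.99) = 1.40558 + (-1.40558)·e^(−0.0507667·55.99) = 1.40558 + (-1.40558)·0.0582841 = 1.32366 g/L.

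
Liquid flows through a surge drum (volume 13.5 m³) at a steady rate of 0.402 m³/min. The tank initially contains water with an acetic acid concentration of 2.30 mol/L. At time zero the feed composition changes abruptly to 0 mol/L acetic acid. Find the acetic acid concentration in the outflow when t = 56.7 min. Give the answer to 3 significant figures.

0.425 mol/L

Accumulation = in − out for the solute gives V dC/dt = Q(C_in − C).
So dC/dt = (C_in − C)/τ with τ = V/Q = 13.5/0.402 = 33.582 min.
This is linear first-order; C(t) = C_in + (C₀ − C_in) e^(−t/τ).
C(56.7) = 0 + (2.30 − 0)·e^(−56.7/33.582) = 0 + (2.3000)·0.18481 = 0.42507 mol/L.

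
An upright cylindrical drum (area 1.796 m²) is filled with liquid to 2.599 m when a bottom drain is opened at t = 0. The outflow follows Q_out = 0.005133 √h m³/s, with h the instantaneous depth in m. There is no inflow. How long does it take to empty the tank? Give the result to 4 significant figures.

A dh/dt = −Q_out = −0.005133 √h.
∫ h^(−1/2) dh = −(0.005133/A) ∫ dt, giving 2√h = 2√h₀ − (0.005133/A) t.
Tank is empty when √h = 0: t_empty = 2A√h₀/0.005133.
t_empty = 2·1.796·√2.599/0.005133 = 3.59200·1.61214/0.005133 = 1128.15 s.

1128 s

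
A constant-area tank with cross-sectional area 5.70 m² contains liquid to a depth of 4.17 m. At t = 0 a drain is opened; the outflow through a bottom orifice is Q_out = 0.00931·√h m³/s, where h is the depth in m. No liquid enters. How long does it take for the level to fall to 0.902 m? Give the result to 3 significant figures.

1340 s

Unsteady balance on liquid volume: A dh/dt = −0.00931 √h.
This is separable: 2 d(√h)/dt = −0.00931/A, so √h = √h₀ − (0.00931/(2A)) t.
t = 2A(√h₀ − √h)/0.00931 = 2·5.70·(√4.17 − √0.902)/0.00931
  = 11.400 × (2.0421 − 0.94974) / 0.00931 = 1337.5 s.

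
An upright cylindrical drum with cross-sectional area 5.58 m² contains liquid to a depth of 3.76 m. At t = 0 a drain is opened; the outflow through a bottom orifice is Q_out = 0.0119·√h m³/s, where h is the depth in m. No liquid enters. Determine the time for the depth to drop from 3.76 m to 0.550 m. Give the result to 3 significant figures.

A dh/dt = −Q_out = −0.0119 √h.
This is separable: 2 d(√h)/dt = −0.0119/A, so √h = √h₀ − (0.0119/(2A)) t.
t = 2A(√h₀ − √h)/0.0119 = 2·5.58·(√3.76 − √0.550)/0.0119
  = 11.160 × (1.9391 − 0.74162) / 0.0119 = 1123.0 s.

1120 s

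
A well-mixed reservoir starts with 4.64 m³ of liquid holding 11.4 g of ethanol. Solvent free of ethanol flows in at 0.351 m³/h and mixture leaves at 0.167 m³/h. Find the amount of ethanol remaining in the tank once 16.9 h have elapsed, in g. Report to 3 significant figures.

Let m(t) be the amount of ethanol. Volume: V(t) = V₀ + (Q_in − Q_out) t = 4.64 + 0.18400 t; V(16.9) = 7.7496 m³.
No ethanol enters, so dm/dt = −Q_out · (m/V).
Separate: dm/m = −Q_out dt/V(t) ⇒ ln(m/m₀) = −(Q_out/(Q_in−Q_out)) ln(V/V₀).
m = m₀ (V₀/V)^(Q_out/(Q_in−Q_out)) = 11.4 × (4.64/7.7496)^(0.90761) = 7.1569 g.

7.16 g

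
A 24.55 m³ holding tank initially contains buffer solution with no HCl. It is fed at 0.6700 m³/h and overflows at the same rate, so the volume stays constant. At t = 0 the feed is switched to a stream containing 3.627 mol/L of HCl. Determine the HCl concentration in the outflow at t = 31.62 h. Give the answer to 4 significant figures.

2.097 mol/L

Species balance on the tank: V dC/dt = Q(C_in − C).
Rewrite as dC/dt + C/τ = C_in/τ, τ = V/Q = 36.6418 h.
This is linear first-order; C(t) = C_in + (C₀ − C_in) e^(−t/τ).
C(31.62) = 3.627 + (0 − 3.627)·e^(−31.62/36.6418) = 3.627 + (-3.62700)·0.421916 = 2.09671 mol/L.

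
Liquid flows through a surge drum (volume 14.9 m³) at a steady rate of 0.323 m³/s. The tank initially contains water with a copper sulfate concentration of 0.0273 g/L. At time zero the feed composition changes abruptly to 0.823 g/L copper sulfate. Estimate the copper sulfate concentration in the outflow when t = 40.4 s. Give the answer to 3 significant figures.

Unsteady species balance (constant V, well mixed): V dC/dt = Q(C_in − C).
Time constant τ = V/Q = 14.9/0.323 = 46.130 s.
This is linear first-order; C(t) = C_in + (C₀ − C_in) e^(−t/τ).
C(40.4) = 0.823 + (0.0273 − 0.823)·e^(−40.4/46.130) = 0.823 + (-0.79570)·0.41653 = 0.49156 g/L.

0.492 g/L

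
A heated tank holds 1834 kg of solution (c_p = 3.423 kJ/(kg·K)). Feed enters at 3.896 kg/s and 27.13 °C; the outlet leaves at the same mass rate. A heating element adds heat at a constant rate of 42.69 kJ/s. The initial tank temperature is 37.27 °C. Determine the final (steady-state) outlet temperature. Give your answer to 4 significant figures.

30.33 °C

M c_p dT/dt = ṁ c_p (T_in − T) + Q̇.
At steady state dT/dt = 0 ⇒ T_ss = T_in + Q̇/(ṁ c_p) = 27.13 + 42.69/(3.896·3.423) = 30.3311 °C.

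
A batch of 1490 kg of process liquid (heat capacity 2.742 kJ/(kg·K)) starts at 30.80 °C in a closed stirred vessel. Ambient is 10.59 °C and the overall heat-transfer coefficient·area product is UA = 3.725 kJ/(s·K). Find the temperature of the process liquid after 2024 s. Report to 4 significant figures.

Lumped-capacitance energy balance: M c_p dT/dt = UA(T_amb − T).
dT/dt = (T_ss − T)/τ with T_ss = T_amb = 10.5900 °C, τ = M c_p/UA = 1490·2.742/3.725 = 1096.80 s.
This is linear first-order; T(t) = T_ss + (T₀ − T_ss) e^(−t/τ).
T(2024) = 10.5900 + (20.2100)·0.157967 = 13.7825 °C.

13.78 °C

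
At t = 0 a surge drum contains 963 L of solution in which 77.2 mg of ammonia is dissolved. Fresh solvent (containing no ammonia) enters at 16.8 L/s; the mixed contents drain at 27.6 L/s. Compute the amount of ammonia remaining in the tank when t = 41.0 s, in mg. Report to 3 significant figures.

16.0 mg

Total volume: dV/dt = Q_in − Q_out = -10.800 L/s, so V(t) = 963 − 10.800 t and V(41.0) = 520.20 L.
Solute balance: dm/dt = 0 − Q_out C = −Q_out m/V(t).
Separate: dm/m = −Q_out dt/V(t) ⇒ ln(m/m₀) = −(Q_out/(Q_in−Q_out)) ln(V/V₀).
m = m₀ (V₀/V)^(Q_out/(Q_in−Q_out)) = 77.2 × (963/520.20)^(-2.5556) = 16.000 mg.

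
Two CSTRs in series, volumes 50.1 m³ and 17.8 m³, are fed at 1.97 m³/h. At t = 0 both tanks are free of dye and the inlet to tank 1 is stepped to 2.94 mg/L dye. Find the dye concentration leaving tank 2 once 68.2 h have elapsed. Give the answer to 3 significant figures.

2.63 mg/L

Species balance on tank i: dCᵢ/dt = (Cᵢ₋₁ − Cᵢ)/τᵢ with τᵢ = Vᵢ/Q.
τ₁ = 50.1/1.97 = 25.431 h; τ₂ = 17.8/1.97 = 9.0355 h.
Solving the cascade with C₁(0)=C₂(0)=0 gives C₂(t) = C_in[1 − (τ₁ e^(−t/τ₁) − τ₂ e^(−t/τ₂))/(τ₁ − τ₂)].
At t = 68.2: e^(−t/τ₁) = 0.068446, e^(−t/τ₂) = 0.00052718.
C₂ = 2.94·[1 − (25.431·0.068446 − 9.0355·0.00052718)/(16.396)] = 2.94·0.89413 = 2.6287 mg/L.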